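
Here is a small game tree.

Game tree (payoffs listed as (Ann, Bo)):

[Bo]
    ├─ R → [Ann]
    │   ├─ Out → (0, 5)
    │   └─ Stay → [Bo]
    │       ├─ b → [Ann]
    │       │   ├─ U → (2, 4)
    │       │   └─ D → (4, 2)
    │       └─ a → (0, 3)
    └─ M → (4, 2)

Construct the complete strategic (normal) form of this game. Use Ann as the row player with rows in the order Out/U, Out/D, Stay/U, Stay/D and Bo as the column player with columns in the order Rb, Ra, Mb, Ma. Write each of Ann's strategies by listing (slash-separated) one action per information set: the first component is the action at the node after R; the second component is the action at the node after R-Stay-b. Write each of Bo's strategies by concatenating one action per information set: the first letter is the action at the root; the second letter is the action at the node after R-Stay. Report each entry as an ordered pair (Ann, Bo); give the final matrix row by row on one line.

Out/U: (0,5) (0,5) (4,2) (4,2) | Out/D: (0,5) (0,5) (4,2) (4,2) | Stay/U: (2,4) (0,3) (4,2) (4,2) | Stay/D: (4,2) (0,3) (4,2) (4,2)

Row Out/U: Rb→(0,5), Ra→(0,5), Mb→(4,2), Ma→(4,2)
Row Out/D: Rb→(0,5), Ra→(0,5), Mb→(4,2), Ma→(4,2)
Row Stay/U: Rb→(2,4), Ra→(0,3), Mb→(4,2), Ma→(4,2)
Row Stay/D: Rb→(4,2), Ra→(0,3), Mb→(4,2), Ma→(4,2)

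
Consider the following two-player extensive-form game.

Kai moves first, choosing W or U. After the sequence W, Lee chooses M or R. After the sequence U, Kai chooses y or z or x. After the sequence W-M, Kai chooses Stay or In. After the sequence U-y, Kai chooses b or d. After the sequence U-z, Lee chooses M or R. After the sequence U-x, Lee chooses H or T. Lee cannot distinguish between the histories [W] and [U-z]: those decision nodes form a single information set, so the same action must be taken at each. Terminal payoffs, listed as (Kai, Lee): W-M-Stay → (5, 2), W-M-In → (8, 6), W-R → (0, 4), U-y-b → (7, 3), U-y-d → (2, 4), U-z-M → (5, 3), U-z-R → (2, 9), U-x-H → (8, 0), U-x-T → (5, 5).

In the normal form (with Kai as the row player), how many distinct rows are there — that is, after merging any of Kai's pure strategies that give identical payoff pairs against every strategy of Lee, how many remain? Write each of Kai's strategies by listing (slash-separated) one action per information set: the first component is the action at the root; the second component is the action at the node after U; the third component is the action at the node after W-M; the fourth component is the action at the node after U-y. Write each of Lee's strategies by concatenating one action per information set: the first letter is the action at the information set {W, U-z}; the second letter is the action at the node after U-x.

6

Kai has 24 pure strategies: W/y/Stay/b, W/y/Stay/d, W/y/In/b, W/y/In/d, W/z/Stay/b, W/z/Stay/d, W/z/In/b, W/z/In/d, W/x/Stay/b, W/x/Stay/d, W/x/In/b, W/x/In/d, U/y/Stay/b, U/y/Stay/d, U/y/In/b, U/y/In/d, U/z/Stay/b, U/z/Stay/d, U/z/In/b, U/z/In/d, U/x/Stay/b, U/x/Stay/d, U/x/In/b, U/x/In/d. Columns: MH, MT, RH, RT.
{W/y/Stay/b, W/y/Stay/d, W/z/Stay/b, W/z/Stay/d, W/x/Stay/b, W/x/Stay/d} → row (5,2) (5,2) (0,4) (0,4)
{W/y/In/b, W/y/In/d, W/z/In/b, W/z/In/d, W/x/In/b, W/x/In/d} → row (8,6) (8,6) (0,4) (0,4)
{U/y/Stay/b, U/y/In/b} → row (7,3) (7,3) (7,3) (7,3)
{U/y/Stay/d, U/y/In/d} → row (2,4) (2,4) (2,4) (2,4)
{U/z/Stay/b, U/z/Stay/d, U/z/In/b, U/z/In/d} → row (5,3) (5,3) (2,9) (2,9)
{U/x/Stay/b, U/x/Stay/d, U/x/In/b, U/x/In/d} → row (8,0) (5,5) (8,0) (5,5)
That's 6 distinct rows out of 24 strategies.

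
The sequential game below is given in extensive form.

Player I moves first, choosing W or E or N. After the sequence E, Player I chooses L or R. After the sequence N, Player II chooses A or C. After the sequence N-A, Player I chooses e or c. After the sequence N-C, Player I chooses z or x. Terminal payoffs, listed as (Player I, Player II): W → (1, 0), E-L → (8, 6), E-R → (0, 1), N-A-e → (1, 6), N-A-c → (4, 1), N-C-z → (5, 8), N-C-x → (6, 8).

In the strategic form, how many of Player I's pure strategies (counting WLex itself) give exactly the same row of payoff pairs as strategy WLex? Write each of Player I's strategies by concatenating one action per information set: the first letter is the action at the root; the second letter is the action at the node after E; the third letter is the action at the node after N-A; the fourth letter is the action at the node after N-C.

Row for WLex (columns A, C): (1,0) (1,0).
Under WLex, Player I's choice at the node after E and at the node after N-A and at the node after N-C can never be reached regardless of what Player II does, so varying those choices leaves every outcome unchanged.
Holding the reachable choices fixed and varying the unreachable ones freely already gives 2 × 2 × 2 = 8 equivalent strategies.
No other strategy reproduces this row, so those 8 are the full class: WLez, WLex, WLcz, WLcx, WRez, WRex, WRcz, WRcx.

8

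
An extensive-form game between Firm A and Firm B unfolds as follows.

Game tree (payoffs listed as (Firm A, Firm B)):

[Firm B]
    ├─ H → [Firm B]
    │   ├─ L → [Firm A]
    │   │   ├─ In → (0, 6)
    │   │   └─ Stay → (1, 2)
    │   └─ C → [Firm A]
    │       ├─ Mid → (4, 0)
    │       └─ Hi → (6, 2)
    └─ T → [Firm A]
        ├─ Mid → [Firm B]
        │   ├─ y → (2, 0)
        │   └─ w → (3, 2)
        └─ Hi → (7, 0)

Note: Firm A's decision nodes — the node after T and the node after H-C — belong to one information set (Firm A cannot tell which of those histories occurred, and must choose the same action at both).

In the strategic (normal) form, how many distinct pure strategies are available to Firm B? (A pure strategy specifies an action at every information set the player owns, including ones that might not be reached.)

8

Firm B owns the root with actions {H, T} — two choices.
Firm B owns the node after H with actions {L, C} — two choices.
Firm B owns the node after T-Mid with actions {y, w} — two choices.
A pure strategy fixes one action at each information set independently, so the count is the product 2 × 2 × 2 = 8.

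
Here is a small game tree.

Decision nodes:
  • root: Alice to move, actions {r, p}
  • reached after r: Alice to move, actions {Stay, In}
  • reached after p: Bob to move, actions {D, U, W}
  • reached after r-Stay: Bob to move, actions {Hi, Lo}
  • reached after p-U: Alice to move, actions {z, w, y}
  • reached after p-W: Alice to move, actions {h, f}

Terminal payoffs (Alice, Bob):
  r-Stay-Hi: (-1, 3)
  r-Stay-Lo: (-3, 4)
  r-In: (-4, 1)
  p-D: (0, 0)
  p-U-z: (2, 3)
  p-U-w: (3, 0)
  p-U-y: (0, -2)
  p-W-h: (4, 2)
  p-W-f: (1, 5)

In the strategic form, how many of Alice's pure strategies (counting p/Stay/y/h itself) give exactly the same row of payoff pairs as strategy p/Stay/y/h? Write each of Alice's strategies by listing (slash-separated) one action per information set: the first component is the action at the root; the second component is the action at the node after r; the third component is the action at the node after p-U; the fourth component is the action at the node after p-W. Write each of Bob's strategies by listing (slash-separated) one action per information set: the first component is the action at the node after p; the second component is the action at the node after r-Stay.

2

Row for p/Stay/y/h (columns D/Hi, D/Lo, U/Hi, U/Lo, W/Hi, W/Lo): (0,0) (0,0) (0,-2) (0,-2) (4,2) (4,2).
Under p/Stay/y/h, Alice's choice at the node after r can never be reached regardless of what Bob does, so varying those choices leaves every outcome unchanged.
Holding the reachable choices fixed and varying the unreachable one freely already gives 2 equivalent strategies.
No other strategy reproduces this row, so those 2 are the full class: p/Stay/y/h, p/In/y/h.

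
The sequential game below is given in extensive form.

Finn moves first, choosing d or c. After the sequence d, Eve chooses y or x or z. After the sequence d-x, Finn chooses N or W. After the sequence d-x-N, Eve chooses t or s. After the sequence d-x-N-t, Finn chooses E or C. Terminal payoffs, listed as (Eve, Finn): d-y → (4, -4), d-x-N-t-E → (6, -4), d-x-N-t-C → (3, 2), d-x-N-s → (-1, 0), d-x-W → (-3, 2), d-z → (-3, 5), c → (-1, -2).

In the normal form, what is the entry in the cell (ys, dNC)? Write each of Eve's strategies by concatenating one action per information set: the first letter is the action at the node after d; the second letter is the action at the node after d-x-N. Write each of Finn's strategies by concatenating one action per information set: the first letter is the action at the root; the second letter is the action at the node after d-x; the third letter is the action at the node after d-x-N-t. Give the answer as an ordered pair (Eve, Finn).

(4, -4)

Trace the play path from the root:
  Finn plays d
  Eve plays y at [d]
→ terminal payoff (4, -4).
(Eve's choice at the node after d-x-N is never reached on this path, so it doesn't affect the outcome.)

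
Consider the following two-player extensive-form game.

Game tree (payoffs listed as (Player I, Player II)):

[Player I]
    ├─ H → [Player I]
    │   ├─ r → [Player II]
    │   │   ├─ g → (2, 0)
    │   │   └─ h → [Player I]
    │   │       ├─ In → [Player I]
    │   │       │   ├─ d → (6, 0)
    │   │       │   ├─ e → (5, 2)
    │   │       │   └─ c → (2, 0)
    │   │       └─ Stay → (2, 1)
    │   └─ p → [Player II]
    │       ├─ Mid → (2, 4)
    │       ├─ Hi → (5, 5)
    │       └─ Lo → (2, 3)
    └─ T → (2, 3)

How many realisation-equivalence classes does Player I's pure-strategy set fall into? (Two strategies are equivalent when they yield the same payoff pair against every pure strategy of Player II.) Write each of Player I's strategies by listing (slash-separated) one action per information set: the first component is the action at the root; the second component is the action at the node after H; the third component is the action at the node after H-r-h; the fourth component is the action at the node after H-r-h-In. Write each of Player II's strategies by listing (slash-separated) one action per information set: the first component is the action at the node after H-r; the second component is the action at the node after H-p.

6

Player I has 24 pure strategies: H/r/In/d, H/r/In/e, H/r/In/c, H/r/Stay/d, H/r/Stay/e, H/r/Stay/c, H/p/In/d, H/p/In/e, H/p/In/c, H/p/Stay/d, H/p/Stay/e, H/p/Stay/c, T/r/In/d, T/r/In/e, T/r/In/c, T/r/Stay/d, T/r/Stay/e, T/r/Stay/c, T/p/In/d, T/p/In/e, T/p/In/c, T/p/Stay/d, T/p/Stay/e, T/p/Stay/c. Columns: g/Mid, g/Hi, g/Lo, h/Mid, h/Hi, h/Lo.
{H/r/In/d} → row (2,0) (2,0) (2,0) (6,0) (6,0) (6,0)
{H/r/In/e} → row (2,0) (2,0) (2,0) (5,2) (5,2) (5,2)
{H/r/In/c} → row (2,0) (2,0) (2,0) (2,0) (2,0) (2,0)
{H/r/Stay/d, H/r/Stay/e, H/r/Stay/c} → row (2,0) (2,0) (2,0) (2,1) (2,1) (2,1)
{H/p/In/d, H/p/In/e, H/p/In/c, H/p/Stay/d, H/p/Stay/e, H/p/Stay/c} → row (2,4) (5,5) (2,3) (2,4) (5,5) (2,3)
{T/r/In/d, T/r/In/e, T/r/In/c, T/r/Stay/d, T/r/Stay/e, T/r/Stay/c, T/p/In/d, T/p/In/e, T/p/In/c, T/p/Stay/d, T/p/Stay/e, T/p/Stay/c} → row (2,3) (2,3) (2,3) (2,3) (2,3) (2,3)
That's 6 distinct rows out of 24 strategies.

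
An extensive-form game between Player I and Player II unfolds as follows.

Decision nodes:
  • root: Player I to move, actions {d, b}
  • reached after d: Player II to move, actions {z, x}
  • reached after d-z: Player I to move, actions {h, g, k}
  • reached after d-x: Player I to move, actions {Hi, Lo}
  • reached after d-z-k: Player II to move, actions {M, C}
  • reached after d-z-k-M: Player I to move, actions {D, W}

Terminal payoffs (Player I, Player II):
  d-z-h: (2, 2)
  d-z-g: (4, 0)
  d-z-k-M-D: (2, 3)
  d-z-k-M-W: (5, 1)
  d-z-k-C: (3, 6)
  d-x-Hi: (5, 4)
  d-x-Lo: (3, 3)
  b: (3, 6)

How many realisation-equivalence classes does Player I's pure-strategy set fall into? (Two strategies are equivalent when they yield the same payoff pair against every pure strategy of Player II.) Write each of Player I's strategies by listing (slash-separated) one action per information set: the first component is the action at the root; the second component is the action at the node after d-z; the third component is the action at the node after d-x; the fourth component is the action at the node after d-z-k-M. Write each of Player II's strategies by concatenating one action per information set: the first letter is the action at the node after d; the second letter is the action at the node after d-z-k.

9

Player I has 24 pure strategies: d/h/Hi/D, d/h/Hi/W, d/h/Lo/D, d/h/Lo/W, d/g/Hi/D, d/g/Hi/W, d/g/Lo/D, d/g/Lo/W, d/k/Hi/D, d/k/Hi/W, d/k/Lo/D, d/k/Lo/W, b/h/Hi/D, b/h/Hi/W, b/h/Lo/D, b/h/Lo/W, b/g/Hi/D, b/g/Hi/W, b/g/Lo/D, b/g/Lo/W, b/k/Hi/D, b/k/Hi/W, b/k/Lo/D, b/k/Lo/W. Columns: zM, zC, xM, xC.
{d/h/Hi/D, d/h/Hi/W} → row (2,2) (2,2) (5,4) (5,4)
{d/h/Lo/D, d/h/Lo/W} → row (2,2) (2,2) (3,3) (3,3)
{d/g/Hi/D, d/g/Hi/W} → row (4,0) (4,0) (5,4) (5,4)
{d/g/Lo/D, d/g/Lo/W} → row (4,0) (4,0) (3,3) (3,3)
{d/k/Hi/D} → row (2,3) (3,6) (5,4) (5,4)
{d/k/Hi/W} → row (5,1) (3,6) (5,4) (5,4)
{d/k/Lo/D} → row (2,3) (3,6) (3,3) (3,3)
{d/k/Lo/W} → row (5,1) (3,6) (3,3) (3,3)
{b/h/Hi/D, b/h/Hi/W, b/h/Lo/D, b/h/Lo/W, b/g/Hi/D, b/g/Hi/W, b/g/Lo/D, b/g/Lo/W, b/k/Hi/D, b/k/Hi/W, b/k/Lo/D, b/k/Lo/W} → row (3,6) (3,6) (3,6) (3,6)
That's 9 distinct rows out of 24 strategies.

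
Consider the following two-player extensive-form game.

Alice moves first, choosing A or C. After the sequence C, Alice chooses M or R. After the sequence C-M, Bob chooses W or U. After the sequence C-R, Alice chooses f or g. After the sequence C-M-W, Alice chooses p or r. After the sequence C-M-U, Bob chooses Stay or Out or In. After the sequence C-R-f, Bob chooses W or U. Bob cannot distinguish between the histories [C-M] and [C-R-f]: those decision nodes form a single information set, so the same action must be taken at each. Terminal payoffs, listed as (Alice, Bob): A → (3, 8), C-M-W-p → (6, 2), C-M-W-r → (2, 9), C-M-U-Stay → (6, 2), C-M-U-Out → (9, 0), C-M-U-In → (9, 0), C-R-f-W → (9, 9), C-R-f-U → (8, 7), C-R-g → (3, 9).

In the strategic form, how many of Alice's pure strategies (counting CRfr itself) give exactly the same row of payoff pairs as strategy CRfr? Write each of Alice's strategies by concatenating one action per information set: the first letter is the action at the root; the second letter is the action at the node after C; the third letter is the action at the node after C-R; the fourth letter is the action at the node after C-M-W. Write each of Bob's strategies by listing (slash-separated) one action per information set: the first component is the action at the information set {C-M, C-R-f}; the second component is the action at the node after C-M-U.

Row for CRfr (columns W/Stay, W/Out, W/In, U/Stay, U/Out, U/In): (9,9) (9,9) (9,9) (8,7) (8,7) (8,7).
Under CRfr, Alice's choice at the node after C-M-W can never be reached regardless of what Bob does, so varying those choices leaves every outcome unchanged.
Holding the reachable choices fixed and varying the unreachable one freely already gives 2 equivalent strategies.
No other strategy reproduces this row, so those 2 are the full class: CRfp, CRfr.

2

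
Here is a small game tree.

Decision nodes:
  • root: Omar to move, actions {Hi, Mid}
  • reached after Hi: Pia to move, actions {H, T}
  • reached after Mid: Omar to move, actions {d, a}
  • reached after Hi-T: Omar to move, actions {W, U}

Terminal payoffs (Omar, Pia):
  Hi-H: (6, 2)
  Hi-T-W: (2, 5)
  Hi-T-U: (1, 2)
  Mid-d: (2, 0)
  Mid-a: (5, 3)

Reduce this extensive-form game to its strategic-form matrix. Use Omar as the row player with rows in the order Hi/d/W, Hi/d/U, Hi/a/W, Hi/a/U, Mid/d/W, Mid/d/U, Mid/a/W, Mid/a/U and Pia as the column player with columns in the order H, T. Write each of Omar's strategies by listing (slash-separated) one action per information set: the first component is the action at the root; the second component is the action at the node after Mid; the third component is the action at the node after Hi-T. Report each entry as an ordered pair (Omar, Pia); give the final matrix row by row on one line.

Row Hi/d/W: H→(6,2), T→(2,5)
Row Hi/d/U: H→(6,2), T→(1,2)
Row Hi/a/W: H→(6,2), T→(2,5)
Row Hi/a/U: H→(6,2), T→(1,2)
Row Mid/d/W: H→(2,0), T→(2,0)
Row Mid/d/U: H→(2,0), T→(2,0)
Row Mid/a/W: H→(5,3), T→(5,3)
Row Mid/a/U: H→(5,3), T→(5,3)

Hi/d/W: (6,2) (2,5) | Hi/d/U: (6,2) (1,2) | Hi/a/W: (6,2) (2,5) | Hi/a/U: (6,2) (1,2) | Mid/d/W: (2,0) (2,0) | Mid/d/U: (2,0) (2,0) | Mid/a/W: (5,3) (5,3) | Mid/a/U: (5,3) (5,3)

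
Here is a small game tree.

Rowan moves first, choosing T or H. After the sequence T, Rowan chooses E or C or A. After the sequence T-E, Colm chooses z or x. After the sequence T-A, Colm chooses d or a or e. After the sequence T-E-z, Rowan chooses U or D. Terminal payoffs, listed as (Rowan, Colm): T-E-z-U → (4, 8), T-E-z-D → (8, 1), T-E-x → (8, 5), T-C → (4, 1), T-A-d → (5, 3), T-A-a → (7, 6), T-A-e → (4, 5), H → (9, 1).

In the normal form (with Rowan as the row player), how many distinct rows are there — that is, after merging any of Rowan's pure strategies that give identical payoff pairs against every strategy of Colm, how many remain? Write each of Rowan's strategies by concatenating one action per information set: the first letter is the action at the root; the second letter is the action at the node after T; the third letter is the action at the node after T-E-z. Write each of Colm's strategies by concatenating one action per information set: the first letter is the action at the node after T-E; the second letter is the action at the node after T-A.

Rowan has 12 pure strategies: TEU, TED, TCU, TCD, TAU, TAD, HEU, HED, HCU, HCD, HAU, HAD. Columns: zd, za, ze, xd, xa, xe.
{TEU} → row (4,8) (4,8) (4,8) (8,5) (8,5) (8,5)
{TED} → row (8,1) (8,1) (8,1) (8,5) (8,5) (8,5)
{TCU, TCD} → row (4,1) (4,1) (4,1) (4,1) (4,1) (4,1)
{TAU, TAD} → row (5,3) (7,6) (4,5) (5,3) (7,6) (4,5)
{HEU, HED, HCU, HCD, HAU, HAD} → row (9,1) (9,1) (9,1) (9,1) (9,1) (9,1)
That's 5 distinct rows out of 12 strategies.

5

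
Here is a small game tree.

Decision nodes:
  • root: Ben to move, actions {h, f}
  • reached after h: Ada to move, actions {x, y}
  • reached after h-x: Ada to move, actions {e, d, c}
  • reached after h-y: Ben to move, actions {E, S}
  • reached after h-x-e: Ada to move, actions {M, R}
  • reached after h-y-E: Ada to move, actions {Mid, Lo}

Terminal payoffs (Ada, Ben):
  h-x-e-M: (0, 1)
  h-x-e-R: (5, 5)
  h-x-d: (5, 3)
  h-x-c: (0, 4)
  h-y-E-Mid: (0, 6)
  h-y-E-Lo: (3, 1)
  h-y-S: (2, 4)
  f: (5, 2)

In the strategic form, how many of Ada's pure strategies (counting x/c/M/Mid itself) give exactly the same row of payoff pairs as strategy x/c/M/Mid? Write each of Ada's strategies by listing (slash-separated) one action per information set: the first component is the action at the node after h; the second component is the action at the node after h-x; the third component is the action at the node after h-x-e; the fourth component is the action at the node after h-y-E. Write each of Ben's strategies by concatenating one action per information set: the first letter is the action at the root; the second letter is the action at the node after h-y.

Row for x/c/M/Mid (columns hE, hS, fE, fS): (0,4) (0,4) (5,2) (5,2).
Under x/c/M/Mid, Ada's choice at the node after h-x-e and at the node after h-y-E can never be reached regardless of what Ben does, so varying those choices leaves every outcome unchanged.
Holding the reachable choices fixed and varying the unreachable ones freely already gives 2 × 2 = 4 equivalent strategies.
No other strategy reproduces this row, so those 4 are the full class: x/c/M/Mid, x/c/M/Lo, x/c/R/Mid, x/c/R/Lo.

4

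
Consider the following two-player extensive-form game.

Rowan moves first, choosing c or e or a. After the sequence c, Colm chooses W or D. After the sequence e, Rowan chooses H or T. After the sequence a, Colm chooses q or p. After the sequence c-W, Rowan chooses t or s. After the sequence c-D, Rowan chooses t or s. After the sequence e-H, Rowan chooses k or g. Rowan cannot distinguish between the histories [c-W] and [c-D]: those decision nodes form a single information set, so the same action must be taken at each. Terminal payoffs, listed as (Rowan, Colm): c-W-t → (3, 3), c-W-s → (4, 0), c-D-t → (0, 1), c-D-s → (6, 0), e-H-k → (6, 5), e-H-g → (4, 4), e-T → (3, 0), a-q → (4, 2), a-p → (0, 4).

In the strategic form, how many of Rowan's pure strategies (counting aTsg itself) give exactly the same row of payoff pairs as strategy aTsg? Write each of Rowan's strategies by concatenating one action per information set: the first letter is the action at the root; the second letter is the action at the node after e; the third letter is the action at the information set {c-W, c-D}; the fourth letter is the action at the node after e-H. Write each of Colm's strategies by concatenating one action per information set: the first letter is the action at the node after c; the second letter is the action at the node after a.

Row for aTsg (columns Wq, Wp, Dq, Dp): (4,2) (0,4) (4,2) (0,4).
Under aTsg, Rowan's choice at the node after e and at the information set {c-W, c-D} and at the node after e-H can never be reached regardless of what Colm does, so varying those choices leaves every outcome unchanged.
Holding the reachable choices fixed and varying the unreachable ones freely already gives 2 × 2 × 2 = 8 equivalent strategies.
No other strategy reproduces this row, so those 8 are the full class: aHtk, aHtg, aHsk, aHsg, aTtk, aTtg, aTsk, aTsg.

8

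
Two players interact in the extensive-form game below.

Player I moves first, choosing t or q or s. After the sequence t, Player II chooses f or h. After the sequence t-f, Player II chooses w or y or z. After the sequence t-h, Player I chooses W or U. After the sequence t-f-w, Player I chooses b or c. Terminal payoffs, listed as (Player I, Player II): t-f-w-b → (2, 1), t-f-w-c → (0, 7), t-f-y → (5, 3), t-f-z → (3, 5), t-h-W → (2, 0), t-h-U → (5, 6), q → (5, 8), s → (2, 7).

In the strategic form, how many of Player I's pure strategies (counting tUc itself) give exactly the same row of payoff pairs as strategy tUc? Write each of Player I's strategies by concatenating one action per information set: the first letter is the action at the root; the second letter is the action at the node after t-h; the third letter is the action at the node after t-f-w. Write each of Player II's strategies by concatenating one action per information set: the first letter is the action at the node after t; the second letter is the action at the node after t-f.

Row for tUc (columns fw, fy, fz, hw, hy, hz): (0,7) (5,3) (3,5) (5,6) (5,6) (5,6).
Every one of Player I's information sets is on the play path for some reply by Player II when Player I follows tUc.
Changing the action at any of them therefore changes at least one column, so only tUc itself gives this row.

1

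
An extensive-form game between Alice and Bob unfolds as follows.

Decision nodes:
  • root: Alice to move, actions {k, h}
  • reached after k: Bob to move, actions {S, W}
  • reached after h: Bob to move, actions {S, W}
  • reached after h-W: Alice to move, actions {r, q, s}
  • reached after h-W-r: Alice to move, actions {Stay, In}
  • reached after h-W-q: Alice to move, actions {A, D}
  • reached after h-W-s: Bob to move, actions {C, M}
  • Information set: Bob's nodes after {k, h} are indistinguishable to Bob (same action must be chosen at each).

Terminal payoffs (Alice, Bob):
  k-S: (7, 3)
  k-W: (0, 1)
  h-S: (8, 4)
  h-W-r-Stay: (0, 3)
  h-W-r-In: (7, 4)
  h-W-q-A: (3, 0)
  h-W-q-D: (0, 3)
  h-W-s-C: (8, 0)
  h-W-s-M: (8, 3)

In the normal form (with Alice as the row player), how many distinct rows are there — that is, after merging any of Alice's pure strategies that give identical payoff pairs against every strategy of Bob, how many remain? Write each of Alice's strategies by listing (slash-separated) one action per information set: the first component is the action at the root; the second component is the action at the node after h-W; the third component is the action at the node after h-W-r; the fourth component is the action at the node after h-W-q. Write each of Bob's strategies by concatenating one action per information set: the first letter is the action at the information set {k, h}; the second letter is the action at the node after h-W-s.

5

Alice has 24 pure strategies: k/r/Stay/A, k/r/Stay/D, k/r/In/A, k/r/In/D, k/q/Stay/A, k/q/Stay/D, k/q/In/A, k/q/In/D, k/s/Stay/A, k/s/Stay/D, k/s/In/A, k/s/In/D, h/r/Stay/A, h/r/Stay/D, h/r/In/A, h/r/In/D, h/q/Stay/A, h/q/Stay/D, h/q/In/A, h/q/In/D, h/s/Stay/A, h/s/Stay/D, h/s/In/A, h/s/In/D. Columns: SC, SM, WC, WM.
{k/r/Stay/A, k/r/Stay/D, k/r/In/A, k/r/In/D, k/q/Stay/A, k/q/Stay/D, k/q/In/A, k/q/In/D, k/s/Stay/A, k/s/Stay/D, k/s/In/A, k/s/In/D} → row (7,3) (7,3) (0,1) (0,1)
{h/r/Stay/A, h/r/Stay/D, h/q/Stay/D, h/q/In/D} → row (8,4) (8,4) (0,3) (0,3)
{h/r/In/A, h/r/In/D} → row (8,4) (8,4) (7,4) (7,4)
{h/q/Stay/A, h/q/In/A} → row (8,4) (8,4) (3,0) (3,0)
{h/s/Stay/A, h/s/Stay/D, h/s/In/A, h/s/In/D} → row (8,4) (8,4) (8,0) (8,3)
That's 5 distinct rows out of 24 strategies.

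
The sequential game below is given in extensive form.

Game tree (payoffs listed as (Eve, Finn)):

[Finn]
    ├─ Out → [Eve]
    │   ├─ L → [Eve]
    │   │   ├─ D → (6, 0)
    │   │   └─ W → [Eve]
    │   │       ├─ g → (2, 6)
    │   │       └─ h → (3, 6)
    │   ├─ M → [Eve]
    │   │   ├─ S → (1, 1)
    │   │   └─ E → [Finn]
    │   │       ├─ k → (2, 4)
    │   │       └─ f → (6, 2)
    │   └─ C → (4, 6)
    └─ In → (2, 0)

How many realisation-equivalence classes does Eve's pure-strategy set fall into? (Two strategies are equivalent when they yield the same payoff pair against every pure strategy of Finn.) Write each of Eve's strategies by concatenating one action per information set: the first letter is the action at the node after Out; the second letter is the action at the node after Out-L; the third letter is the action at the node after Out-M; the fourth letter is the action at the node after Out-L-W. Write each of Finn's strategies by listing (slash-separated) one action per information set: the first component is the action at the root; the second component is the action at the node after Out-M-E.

Eve has 24 pure strategies: LDSg, LDSh, LDEg, LDEh, LWSg, LWSh, LWEg, LWEh, MDSg, MDSh, MDEg, MDEh, MWSg, MWSh, MWEg, MWEh, CDSg, CDSh, CDEg, CDEh, CWSg, CWSh, CWEg, CWEh. Columns: Out/k, Out/f, In/k, In/f.
{LDSg, LDSh, LDEg, LDEh} → row (6,0) (6,0) (2,0) (2,0)
{LWSg, LWEg} → row (2,6) (2,6) (2,0) (2,0)
{LWSh, LWEh} → row (3,6) (3,6) (2,0) (2,0)
{MDSg, MDSh, MWSg, MWSh} → row (1,1) (1,1) (2,0) (2,0)
{MDEg, MDEh, MWEg, MWEh} → row (2,4) (6,2) (2,0) (2,0)
{CDSg, CDSh, CDEg, CDEh, CWSg, CWSh, CWEg, CWEh} → row (4,6) (4,6) (2,0) (2,0)
That's 6 distinct rows out of 24 strategies.

6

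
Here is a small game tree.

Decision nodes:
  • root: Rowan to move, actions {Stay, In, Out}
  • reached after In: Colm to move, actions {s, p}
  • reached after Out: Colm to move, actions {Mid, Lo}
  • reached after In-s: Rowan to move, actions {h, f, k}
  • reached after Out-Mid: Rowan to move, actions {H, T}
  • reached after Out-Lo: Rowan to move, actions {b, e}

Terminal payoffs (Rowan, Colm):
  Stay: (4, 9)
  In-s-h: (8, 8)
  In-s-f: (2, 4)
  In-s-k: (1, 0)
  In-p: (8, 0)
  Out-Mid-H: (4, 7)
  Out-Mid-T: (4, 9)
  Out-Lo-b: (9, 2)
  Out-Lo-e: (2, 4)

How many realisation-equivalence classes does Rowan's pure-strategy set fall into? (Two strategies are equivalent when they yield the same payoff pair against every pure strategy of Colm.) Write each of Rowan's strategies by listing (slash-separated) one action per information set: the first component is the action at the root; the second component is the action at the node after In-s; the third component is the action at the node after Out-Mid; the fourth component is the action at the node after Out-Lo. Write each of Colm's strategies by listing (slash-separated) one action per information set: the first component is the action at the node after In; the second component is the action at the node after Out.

Rowan has 36 pure strategies: Stay/h/H/b, Stay/h/H/e, Stay/h/T/b, Stay/h/T/e, Stay/f/H/b, Stay/f/H/e, Stay/f/T/b, Stay/f/T/e, Stay/k/H/b, Stay/k/H/e, Stay/k/T/b, Stay/k/T/e, In/h/H/b, In/h/H/e, In/h/T/b, In/h/T/e, In/f/H/b, In/f/H/e, In/f/T/b, In/f/T/e, In/k/H/b, In/k/H/e, In/k/T/b, In/k/T/e, Out/h/H/b, Out/h/H/e, Out/h/T/b, Out/h/T/e, Out/f/H/b, Out/f/H/e, Out/f/T/b, Out/f/T/e, Out/k/H/b, Out/k/H/e, Out/k/T/b, Out/k/T/e. Columns: s/Mid, s/Lo, p/Mid, p/Lo.
{Stay/h/H/b, Stay/h/H/e, Stay/h/T/b, Stay/h/T/e, Stay/f/H/b, Stay/f/H/e, Stay/f/T/b, Stay/f/T/e, Stay/k/H/b, Stay/k/H/e, Stay/k/T/b, Stay/k/T/e} → row (4,9) (4,9) (4,9) (4,9)
{In/h/H/b, In/h/H/e, In/h/T/b, In/h/T/e} → row (8,8) (8,8) (8,0) (8,0)
{In/f/H/b, In/f/H/e, In/f/T/b, In/f/T/e} → row (2,4) (2,4) (8,0) (8,0)
{In/k/H/b, In/k/H/e, In/k/T/b, In/k/T/e} → row (1,0) (1,0) (8,0) (8,0)
{Out/h/H/b, Out/f/H/b, Out/k/H/b} → row (4,7) (9,2) (4,7) (9,2)
{Out/h/H/e, Out/f/H/e, Out/k/H/e} → row (4,7) (2,4) (4,7) (2,4)
{Out/h/T/b, Out/f/T/b, Out/k/T/b} → row (4,9) (9,2) (4,9) (9,2)
{Out/h/T/e, Out/f/T/e, Out/k/T/e} → row (4,9) (2,4) (4,9) (2,4)
That's 8 distinct rows out of 36 strategies.

8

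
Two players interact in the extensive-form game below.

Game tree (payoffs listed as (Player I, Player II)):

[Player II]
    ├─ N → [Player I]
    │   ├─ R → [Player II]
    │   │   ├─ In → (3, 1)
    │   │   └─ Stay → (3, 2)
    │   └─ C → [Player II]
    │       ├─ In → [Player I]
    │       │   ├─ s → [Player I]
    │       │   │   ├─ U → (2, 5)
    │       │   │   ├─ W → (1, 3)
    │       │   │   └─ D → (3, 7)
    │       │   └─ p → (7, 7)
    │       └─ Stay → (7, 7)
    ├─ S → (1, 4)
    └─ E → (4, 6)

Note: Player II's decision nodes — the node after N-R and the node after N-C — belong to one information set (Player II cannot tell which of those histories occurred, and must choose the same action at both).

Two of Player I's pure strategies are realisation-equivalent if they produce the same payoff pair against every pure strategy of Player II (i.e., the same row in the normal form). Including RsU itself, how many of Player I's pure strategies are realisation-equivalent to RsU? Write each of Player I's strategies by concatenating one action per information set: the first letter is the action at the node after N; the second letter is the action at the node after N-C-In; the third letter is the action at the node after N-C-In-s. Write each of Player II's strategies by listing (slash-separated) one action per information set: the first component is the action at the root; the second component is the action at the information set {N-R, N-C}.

Row for RsU (columns N/In, N/Stay, S/In, S/Stay, E/In, E/Stay): (3,1) (3,2) (1,4) (1,4) (4,6) (4,6).
Under RsU, Player I's choice at the node after N-C-In and at the node after N-C-In-s can never be reached regardless of what Player II does, so varying those choices leaves every outcome unchanged.
Holding the reachable choices fixed and varying the unreachable ones freely already gives 2 × 3 = 6 equivalent strategies.
No other strategy reproduces this row, so those 6 are the full class: RsU, RsW, RsD, RpU, RpW, RpD.

6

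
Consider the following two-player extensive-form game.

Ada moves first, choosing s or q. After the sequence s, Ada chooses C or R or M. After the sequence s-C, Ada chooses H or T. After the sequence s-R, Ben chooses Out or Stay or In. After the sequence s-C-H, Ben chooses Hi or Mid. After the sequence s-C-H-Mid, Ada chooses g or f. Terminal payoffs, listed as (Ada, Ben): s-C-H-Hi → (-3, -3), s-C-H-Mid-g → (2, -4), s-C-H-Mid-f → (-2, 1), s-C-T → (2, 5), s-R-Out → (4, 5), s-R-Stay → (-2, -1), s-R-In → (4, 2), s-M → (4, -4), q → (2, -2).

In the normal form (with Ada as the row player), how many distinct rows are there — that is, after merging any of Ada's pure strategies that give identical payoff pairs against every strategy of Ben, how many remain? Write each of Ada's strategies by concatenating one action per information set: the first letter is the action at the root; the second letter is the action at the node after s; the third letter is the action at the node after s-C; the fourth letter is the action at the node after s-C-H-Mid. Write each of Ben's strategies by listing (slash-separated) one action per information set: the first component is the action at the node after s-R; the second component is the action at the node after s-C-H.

6

Ada has 24 pure strategies: sCHg, sCHf, sCTg, sCTf, sRHg, sRHf, sRTg, sRTf, sMHg, sMHf, sMTg, sMTf, qCHg, qCHf, qCTg, qCTf, qRHg, qRHf, qRTg, qRTf, qMHg, qMHf, qMTg, qMTf. Columns: Out/Hi, Out/Mid, Stay/Hi, Stay/Mid, In/Hi, In/Mid.
{sCHg} → row (-3,-3) (2,-4) (-3,-3) (2,-4) (-3,-3) (2,-4)
{sCHf} → row (-3,-3) (-2,1) (-3,-3) (-2,1) (-3,-3) (-2,1)
{sCTg, sCTf} → row (2,5) (2,5) (2,5) (2,5) (2,5) (2,5)
{sRHg, sRHf, sRTg, sRTf} → row (4,5) (4,5) (-2,-1) (-2,-1) (4,2) (4,2)
{sMHg, sMHf, sMTg, sMTf} → row (4,-4) (4,-4) (4,-4) (4,-4) (4,-4) (4,-4)
{qCHg, qCHf, qCTg, qCTf, qRHg, qRHf, qRTg, qRTf, qMHg, qMHf, qMTg, qMTf} → row (2,-2) (2,-2) (2,-2) (2,-2) (2,-2) (2,-2)
That's 6 distinct rows out of 24 strategies.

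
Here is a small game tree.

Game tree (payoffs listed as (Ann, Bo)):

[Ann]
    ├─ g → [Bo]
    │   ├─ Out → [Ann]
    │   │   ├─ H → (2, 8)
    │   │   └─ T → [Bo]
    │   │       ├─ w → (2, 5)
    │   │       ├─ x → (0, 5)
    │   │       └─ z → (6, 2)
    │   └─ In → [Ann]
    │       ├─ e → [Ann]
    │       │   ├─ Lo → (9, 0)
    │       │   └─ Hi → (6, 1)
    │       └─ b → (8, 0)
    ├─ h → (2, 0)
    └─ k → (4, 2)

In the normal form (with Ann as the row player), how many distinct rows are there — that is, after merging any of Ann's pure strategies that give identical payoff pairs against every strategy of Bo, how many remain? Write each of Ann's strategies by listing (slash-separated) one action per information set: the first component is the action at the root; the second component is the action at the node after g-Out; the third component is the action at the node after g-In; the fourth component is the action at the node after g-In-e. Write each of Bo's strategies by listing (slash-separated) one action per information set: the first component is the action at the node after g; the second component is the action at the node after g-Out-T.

Ann has 24 pure strategies: g/H/e/Lo, g/H/e/Hi, g/H/b/Lo, g/H/b/Hi, g/T/e/Lo, g/T/e/Hi, g/T/b/Lo, g/T/b/Hi, h/H/e/Lo, h/H/e/Hi, h/H/b/Lo, h/H/b/Hi, h/T/e/Lo, h/T/e/Hi, h/T/b/Lo, h/T/b/Hi, k/H/e/Lo, k/H/e/Hi, k/H/b/Lo, k/H/b/Hi, k/T/e/Lo, k/T/e/Hi, k/T/b/Lo, k/T/b/Hi. Columns: Out/w, Out/x, Out/z, In/w, In/x, In/z.
{g/H/e/Lo} → row (2,8) (2,8) (2,8) (9,0) (9,0) (9,0)
{g/H/e/Hi} → row (2,8) (2,8) (2,8) (6,1) (6,1) (6,1)
{g/H/b/Lo, g/H/b/Hi} → row (2,8) (2,8) (2,8) (8,0) (8,0) (8,0)
{g/T/e/Lo} → row (2,5) (0,5) (6,2) (9,0) (9,0) (9,0)
{g/T/e/Hi} → row (2,5) (0,5) (6,2) (6,1) (6,1) (6,1)
{g/T/b/Lo, g/T/b/Hi} → row (2,5) (0,5) (6,2) (8,0) (8,0) (8,0)
{h/H/e/Lo, h/H/e/Hi, h/H/b/Lo, h/H/b/Hi, h/T/e/Lo, h/T/e/Hi, h/T/b/Lo, h/T/b/Hi} → row (2,0) (2,0) (2,0) (2,0) (2,0) (2,0)
{k/H/e/Lo, k/H/e/Hi, k/H/b/Lo, k/H/b/Hi, k/T/e/Lo, k/T/e/Hi, k/T/b/Lo, k/T/b/Hi} → row (4,2) (4,2) (4,2) (4,2) (4,2) (4,2)
That's 8 distinct rows out of 24 strategies.

8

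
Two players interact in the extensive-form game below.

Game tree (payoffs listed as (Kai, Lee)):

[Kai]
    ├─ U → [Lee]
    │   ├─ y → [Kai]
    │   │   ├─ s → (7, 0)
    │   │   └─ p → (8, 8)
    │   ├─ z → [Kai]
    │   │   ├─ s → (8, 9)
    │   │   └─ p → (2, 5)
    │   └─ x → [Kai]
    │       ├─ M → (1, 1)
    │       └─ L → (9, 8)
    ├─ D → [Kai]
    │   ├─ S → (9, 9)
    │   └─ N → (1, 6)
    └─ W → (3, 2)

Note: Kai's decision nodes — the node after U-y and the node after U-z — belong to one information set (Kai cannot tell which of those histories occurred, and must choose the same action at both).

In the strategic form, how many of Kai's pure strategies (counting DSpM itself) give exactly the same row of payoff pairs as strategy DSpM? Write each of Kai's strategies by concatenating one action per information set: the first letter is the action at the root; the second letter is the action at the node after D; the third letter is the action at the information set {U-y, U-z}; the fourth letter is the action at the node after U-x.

Row for DSpM (columns y, z, x): (9,9) (9,9) (9,9).
Under DSpM, Kai's choice at the information set {U-y, U-z} and at the node after U-x can never be reached regardless of what Lee does, so varying those choices leaves every outcome unchanged.
Holding the reachable choices fixed and varying the unreachable ones freely already gives 2 × 2 = 4 equivalent strategies.
No other strategy reproduces this row, so those 4 are the full class: DSsM, DSsL, DSpM, DSpL.

4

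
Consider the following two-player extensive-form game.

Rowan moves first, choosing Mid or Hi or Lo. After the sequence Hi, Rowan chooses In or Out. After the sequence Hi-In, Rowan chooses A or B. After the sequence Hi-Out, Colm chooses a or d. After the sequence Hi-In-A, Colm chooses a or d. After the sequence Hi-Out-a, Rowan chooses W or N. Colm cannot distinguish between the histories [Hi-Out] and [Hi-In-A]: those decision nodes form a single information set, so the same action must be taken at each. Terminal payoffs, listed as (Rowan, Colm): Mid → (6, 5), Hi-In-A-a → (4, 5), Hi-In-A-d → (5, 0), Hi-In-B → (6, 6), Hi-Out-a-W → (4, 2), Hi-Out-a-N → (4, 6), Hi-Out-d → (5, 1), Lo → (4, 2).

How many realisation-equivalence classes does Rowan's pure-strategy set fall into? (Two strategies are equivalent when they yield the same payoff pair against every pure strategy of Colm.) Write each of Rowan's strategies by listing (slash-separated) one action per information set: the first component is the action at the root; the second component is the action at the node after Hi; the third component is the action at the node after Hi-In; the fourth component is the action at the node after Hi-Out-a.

Rowan has 24 pure strategies: Mid/In/A/W, Mid/In/A/N, Mid/In/B/W, Mid/In/B/N, Mid/Out/A/W, Mid/Out/A/N, Mid/Out/B/W, Mid/Out/B/N, Hi/In/A/W, Hi/In/A/N, Hi/In/B/W, Hi/In/B/N, Hi/Out/A/W, Hi/Out/A/N, Hi/Out/B/W, Hi/Out/B/N, Lo/In/A/W, Lo/In/A/N, Lo/In/B/W, Lo/In/B/N, Lo/Out/A/W, Lo/Out/A/N, Lo/Out/B/W, Lo/Out/B/N. Columns: a, d.
{Mid/In/A/W, Mid/In/A/N, Mid/In/B/W, Mid/In/B/N, Mid/Out/A/W, Mid/Out/A/N, Mid/Out/B/W, Mid/Out/B/N} → row (6,5) (6,5)
{Hi/In/A/W, Hi/In/A/N} → row (4,5) (5,0)
{Hi/In/B/W, Hi/In/B/N} → row (6,6) (6,6)
{Hi/Out/A/W, Hi/Out/B/W} → row (4,2) (5,1)
{Hi/Out/A/N, Hi/Out/B/N} → row (4,6) (5,1)
{Lo/In/A/W, Lo/In/A/N, Lo/In/B/W, Lo/In/B/N, Lo/Out/A/W, Lo/Out/A/N, Lo/Out/B/W, Lo/Out/B/N} → row (4,2) (4,2)
That's 6 distinct rows out of 24 strategies.

6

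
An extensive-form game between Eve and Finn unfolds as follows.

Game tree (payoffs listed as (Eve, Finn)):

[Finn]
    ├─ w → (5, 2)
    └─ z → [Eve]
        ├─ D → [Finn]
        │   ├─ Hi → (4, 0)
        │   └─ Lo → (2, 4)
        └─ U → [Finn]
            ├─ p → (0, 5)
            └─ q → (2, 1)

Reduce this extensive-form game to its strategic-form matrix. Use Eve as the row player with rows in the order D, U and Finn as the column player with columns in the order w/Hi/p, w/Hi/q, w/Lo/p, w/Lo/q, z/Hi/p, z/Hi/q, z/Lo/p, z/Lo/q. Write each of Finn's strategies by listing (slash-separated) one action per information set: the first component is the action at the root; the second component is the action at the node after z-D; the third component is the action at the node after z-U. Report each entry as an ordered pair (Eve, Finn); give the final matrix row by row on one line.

Row D: w/Hi/p→(5,2), w/Hi/q→(5,2), w/Lo/p→(5,2), w/Lo/q→(5,2), z/Hi/p→(4,0), z/Hi/q→(4,0), z/Lo/p→(2,4), z/Lo/q→(2,4)
Row U: w/Hi/p→(5,2), w/Hi/q→(5,2), w/Lo/p→(5,2), w/Lo/q→(5,2), z/Hi/p→(0,5), z/Hi/q→(2,1), z/Lo/p→(0,5), z/Lo/q→(2,1)

D: (5,2) (5,2) (5,2) (5,2) (4,0) (4,0) (2,4) (2,4) | U: (5,2) (5,2) (5,2) (5,2) (0,5) (2,1) (0,5) (2,1)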